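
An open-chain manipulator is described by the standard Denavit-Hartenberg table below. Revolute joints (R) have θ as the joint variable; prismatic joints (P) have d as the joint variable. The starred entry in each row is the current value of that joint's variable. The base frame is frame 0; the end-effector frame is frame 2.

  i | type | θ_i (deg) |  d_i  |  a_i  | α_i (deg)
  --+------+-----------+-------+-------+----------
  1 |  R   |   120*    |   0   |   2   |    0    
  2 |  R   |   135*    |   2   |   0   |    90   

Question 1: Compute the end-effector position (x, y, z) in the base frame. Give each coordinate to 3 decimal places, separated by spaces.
after link 1: o_1 = (-1.0000, 1.7321, 0.0000)
after link 2: o_2 = (-1.0000, 1.7321, 2.0000)

-1.000 1.732 2.000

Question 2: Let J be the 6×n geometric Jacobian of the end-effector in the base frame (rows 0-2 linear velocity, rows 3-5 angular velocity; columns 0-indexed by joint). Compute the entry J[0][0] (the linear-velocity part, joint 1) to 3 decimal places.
axis z_0 = ẑ; lever o_n−o_0 = (-1.0000,1.7321,2.0000)
cross product → J_v[:, 0] = (-1.7321,-1.0000,0.0000)
J_ω[:, 0] = z_0
entry J[0][0] = -1.7321

-1.732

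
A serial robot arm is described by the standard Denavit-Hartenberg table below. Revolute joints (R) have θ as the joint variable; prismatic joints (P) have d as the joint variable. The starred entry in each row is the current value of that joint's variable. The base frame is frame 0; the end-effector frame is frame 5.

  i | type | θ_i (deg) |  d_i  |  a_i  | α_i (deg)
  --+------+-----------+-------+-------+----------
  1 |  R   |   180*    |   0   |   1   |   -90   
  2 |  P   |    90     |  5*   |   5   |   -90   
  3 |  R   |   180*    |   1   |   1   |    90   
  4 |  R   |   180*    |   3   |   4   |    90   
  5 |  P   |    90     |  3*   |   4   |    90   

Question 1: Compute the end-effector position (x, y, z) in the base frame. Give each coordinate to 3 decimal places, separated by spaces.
after link 1: o_1 = (-1.0000, 0.0000, 0.0000)
after link 2: o_2 = (-1.0000, -5.0000, -5.0000)
after link 3: o_3 = (-0.0000, -5.0000, -4.0000)
after link 4: o_4 = (0.0000, -2.0000, -8.0000)
after link 5: o_5 = (3.0000, 2.0000, -8.0000)

3.000 2.000 -8.000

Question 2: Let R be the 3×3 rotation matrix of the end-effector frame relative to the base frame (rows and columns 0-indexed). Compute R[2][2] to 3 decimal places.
End-effector z-axis (col 2 of R) = (0.0000,-0.0000,-1.0000)
R[2][2] = -1.0000

-1.000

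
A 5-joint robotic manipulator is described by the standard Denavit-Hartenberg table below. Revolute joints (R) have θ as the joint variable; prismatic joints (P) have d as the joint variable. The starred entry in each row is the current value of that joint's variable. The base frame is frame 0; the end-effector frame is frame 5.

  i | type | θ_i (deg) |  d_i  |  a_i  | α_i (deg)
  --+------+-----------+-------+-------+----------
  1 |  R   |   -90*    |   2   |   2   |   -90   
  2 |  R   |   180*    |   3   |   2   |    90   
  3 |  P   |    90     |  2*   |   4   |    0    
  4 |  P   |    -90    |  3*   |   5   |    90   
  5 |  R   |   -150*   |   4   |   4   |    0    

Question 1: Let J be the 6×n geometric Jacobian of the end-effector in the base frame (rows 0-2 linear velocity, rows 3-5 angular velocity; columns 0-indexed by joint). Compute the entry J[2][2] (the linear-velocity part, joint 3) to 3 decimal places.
prismatic axis z_2 = (0.0000,-0.0000,-1.0000)
J_v[:, 2] = z_2; J_ω[:, 2] = (0,0,0)
entry J[2][2] = -1.0000

-1.000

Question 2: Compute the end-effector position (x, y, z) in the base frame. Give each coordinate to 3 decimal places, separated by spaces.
after link 1: o_1 = (0.0000, -2.0000, 2.0000)
after link 2: o_2 = (3.0000, 0.0000, 2.0000)
after link 3: o_3 = (7.0000, 0.0000, 0.0000)
after link 4: o_4 = (7.0000, 5.0000, -3.0000)
after link 5: o_5 = (3.0000, 1.5359, -1.0000)

3.000 1.536 -1.000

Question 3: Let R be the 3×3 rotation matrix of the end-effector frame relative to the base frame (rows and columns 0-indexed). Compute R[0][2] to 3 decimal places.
End-effector z-axis (col 2 of R) = (-1.0000,-0.0000,-0.0000)
R[0][2] = -1.0000

-1.000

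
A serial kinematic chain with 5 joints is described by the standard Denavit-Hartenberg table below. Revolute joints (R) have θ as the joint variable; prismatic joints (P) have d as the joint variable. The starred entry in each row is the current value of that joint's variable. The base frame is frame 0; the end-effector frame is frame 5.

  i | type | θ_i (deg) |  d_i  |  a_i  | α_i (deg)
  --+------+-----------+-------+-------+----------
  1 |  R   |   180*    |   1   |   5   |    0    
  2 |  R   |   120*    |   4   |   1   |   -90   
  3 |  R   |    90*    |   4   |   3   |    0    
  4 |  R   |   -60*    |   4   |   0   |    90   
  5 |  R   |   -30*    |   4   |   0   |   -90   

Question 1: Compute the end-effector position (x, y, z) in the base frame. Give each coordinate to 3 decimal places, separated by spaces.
after link 1: o_1 = (-5.0000, 0.0000, 1.0000)
after link 2: o_2 = (-4.5000, -0.8660, 5.0000)
after link 3: o_3 = (-1.0359, 1.1340, 2.0000)
after link 4: o_4 = (2.4282, 3.1340, 2.0000)
after link 5: o_5 = (3.4282, 1.4019, 5.4641)

3.428 1.402 5.464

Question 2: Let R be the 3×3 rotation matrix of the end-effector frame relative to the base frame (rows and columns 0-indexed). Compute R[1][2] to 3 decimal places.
End-effector z-axis (col 2 of R) = (0.9665,0.0580,-0.2500)
R[1][2] = 0.0580

0.058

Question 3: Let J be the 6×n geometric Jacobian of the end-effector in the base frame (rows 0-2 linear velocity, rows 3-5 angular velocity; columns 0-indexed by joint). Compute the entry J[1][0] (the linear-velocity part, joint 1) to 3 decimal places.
axis z_0 = ẑ; lever o_n−o_0 = (3.4282,1.4019,5.4641)
cross product → J_v[:, 0] = (-1.4019,3.4282,0.0000)
J_ω[:, 0] = z_0
entry J[1][0] = 3.4282

3.428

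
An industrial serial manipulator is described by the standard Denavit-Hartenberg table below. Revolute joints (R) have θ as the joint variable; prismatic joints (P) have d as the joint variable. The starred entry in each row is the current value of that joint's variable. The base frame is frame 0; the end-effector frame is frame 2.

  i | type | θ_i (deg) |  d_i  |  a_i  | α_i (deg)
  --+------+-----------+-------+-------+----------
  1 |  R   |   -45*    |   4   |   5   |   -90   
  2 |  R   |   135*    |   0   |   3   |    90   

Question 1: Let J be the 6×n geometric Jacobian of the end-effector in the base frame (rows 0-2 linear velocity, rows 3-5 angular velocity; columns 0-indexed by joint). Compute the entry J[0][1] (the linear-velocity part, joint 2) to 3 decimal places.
axis z_1 = (0.7071,0.7071,0.0000); lever o_n−o_1 = (-1.5000,1.5000,-2.1213)
cross product → J_v[:, 1] = (-1.5000,1.5000,2.1213)
J_ω[:, 1] = z_1
entry J[0][1] = -1.5000

-1.500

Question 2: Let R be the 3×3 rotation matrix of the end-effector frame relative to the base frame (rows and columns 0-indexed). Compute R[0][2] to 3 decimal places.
0.500

End-effector z-axis (col 2 of R) = (0.5000,-0.5000,-0.7071)
R[0][2] = 0.5000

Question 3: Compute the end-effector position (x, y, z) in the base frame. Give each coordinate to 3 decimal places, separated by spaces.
2.036 -2.036 1.879

after link 1: o_1 = (3.5355, -3.5355, 4.0000)
after link 2: o_2 = (2.0355, -2.0355, 1.8787)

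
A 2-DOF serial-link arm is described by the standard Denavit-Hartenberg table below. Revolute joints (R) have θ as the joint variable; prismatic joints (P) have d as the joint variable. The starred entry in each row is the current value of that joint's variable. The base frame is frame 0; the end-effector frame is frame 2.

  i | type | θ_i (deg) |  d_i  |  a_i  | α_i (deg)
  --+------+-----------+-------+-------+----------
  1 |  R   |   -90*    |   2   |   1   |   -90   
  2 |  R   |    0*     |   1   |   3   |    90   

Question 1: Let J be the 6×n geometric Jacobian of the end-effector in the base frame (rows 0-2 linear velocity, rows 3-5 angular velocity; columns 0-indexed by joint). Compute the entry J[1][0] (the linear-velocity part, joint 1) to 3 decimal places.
axis z_0 = ẑ; lever o_n−o_0 = (1.0000,-4.0000,2.0000)
cross product → J_v[:, 0] = (4.0000,1.0000,-0.0000)
J_ω[:, 0] = z_0
entry J[1][0] = 1.0000

1.000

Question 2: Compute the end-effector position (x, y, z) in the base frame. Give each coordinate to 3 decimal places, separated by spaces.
1.000 -4.000 2.000

after link 1: o_1 = (0.0000, -1.0000, 2.0000)
after link 2: o_2 = (1.0000, -4.0000, 2.0000)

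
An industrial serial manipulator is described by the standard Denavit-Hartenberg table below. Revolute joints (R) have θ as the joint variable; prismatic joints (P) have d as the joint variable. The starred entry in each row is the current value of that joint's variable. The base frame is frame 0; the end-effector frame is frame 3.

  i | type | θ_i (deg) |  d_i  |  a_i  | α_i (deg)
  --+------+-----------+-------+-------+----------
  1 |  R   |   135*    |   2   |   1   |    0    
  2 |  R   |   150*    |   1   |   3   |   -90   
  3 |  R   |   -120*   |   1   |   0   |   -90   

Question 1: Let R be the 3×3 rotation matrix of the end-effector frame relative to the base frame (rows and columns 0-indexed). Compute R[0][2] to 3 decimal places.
End-effector z-axis (col 2 of R) = (0.2241,-0.8365,0.5000)
R[0][2] = 0.2241

0.224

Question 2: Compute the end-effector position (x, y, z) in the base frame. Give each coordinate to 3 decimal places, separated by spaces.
after link 1: o_1 = (-0.7071, 0.7071, 2.0000)
after link 2: o_2 = (0.0694, -2.1907, 3.0000)
after link 3: o_3 = (1.0353, -1.9319, 3.0000)

1.035 -1.932 3.000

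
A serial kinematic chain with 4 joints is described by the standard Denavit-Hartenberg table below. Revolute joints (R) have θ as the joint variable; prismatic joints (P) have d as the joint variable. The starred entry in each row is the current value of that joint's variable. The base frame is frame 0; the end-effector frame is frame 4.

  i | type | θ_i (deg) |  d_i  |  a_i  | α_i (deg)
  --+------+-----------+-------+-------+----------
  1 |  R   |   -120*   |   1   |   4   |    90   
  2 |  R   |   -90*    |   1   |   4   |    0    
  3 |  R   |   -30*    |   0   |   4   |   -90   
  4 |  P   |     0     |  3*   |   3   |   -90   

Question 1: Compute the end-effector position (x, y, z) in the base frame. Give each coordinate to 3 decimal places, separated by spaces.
-2.415 -2.183 -10.562

after link 1: o_1 = (-2.0000, -3.4641, 1.0000)
after link 2: o_2 = (-2.8660, -2.9641, -3.0000)
after link 3: o_3 = (-1.8660, -1.2321, -6.4641)
after link 4: o_4 = (-2.4151, -2.1830, -10.5622)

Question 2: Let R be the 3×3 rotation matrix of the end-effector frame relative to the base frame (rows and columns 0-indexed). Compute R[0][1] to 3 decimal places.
End-effector y-axis (col 1 of R) = (0.4330,0.7500,0.5000)
R[0][1] = 0.4330

0.433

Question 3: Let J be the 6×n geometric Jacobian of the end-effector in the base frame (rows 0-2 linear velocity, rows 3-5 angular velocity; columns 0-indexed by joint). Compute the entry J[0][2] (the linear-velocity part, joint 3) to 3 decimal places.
axis z_2 = (-0.8660,0.5000,0.0000); lever o_n−o_2 = (0.4510,0.7811,-7.5622)
cross product → J_v[:, 2] = (-3.7811,-6.5490,-0.9019)
J_ω[:, 2] = z_2
entry J[0][2] = -3.7811

-3.781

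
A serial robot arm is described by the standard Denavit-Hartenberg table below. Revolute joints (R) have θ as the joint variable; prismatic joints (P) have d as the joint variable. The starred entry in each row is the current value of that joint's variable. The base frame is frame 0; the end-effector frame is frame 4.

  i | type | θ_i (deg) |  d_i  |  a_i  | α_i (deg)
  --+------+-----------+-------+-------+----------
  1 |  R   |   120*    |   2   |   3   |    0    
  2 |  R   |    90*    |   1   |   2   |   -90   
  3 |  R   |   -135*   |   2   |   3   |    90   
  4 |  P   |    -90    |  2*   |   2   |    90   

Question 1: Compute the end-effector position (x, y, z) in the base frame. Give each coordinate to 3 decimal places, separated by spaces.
after link 1: o_1 = (-1.5000, 2.5981, 2.0000)
after link 2: o_2 = (-3.2321, 1.5981, 3.0000)
after link 3: o_3 = (-0.3949, 0.9267, 5.1213)
after link 4: o_4 = (-0.1702, 3.3658, 3.7071)

-0.170 3.366 3.707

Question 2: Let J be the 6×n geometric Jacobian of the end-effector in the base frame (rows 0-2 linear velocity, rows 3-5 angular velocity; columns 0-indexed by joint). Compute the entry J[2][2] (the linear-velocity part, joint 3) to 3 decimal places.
3.536

axis z_2 = (0.5000,-0.8660,0.0000); lever o_n−o_2 = (3.0619,1.7678,0.7071)
cross product → J_v[:, 2] = (-0.6124,-0.3536,3.5355)
J_ω[:, 2] = z_2
entry J[2][2] = 3.5355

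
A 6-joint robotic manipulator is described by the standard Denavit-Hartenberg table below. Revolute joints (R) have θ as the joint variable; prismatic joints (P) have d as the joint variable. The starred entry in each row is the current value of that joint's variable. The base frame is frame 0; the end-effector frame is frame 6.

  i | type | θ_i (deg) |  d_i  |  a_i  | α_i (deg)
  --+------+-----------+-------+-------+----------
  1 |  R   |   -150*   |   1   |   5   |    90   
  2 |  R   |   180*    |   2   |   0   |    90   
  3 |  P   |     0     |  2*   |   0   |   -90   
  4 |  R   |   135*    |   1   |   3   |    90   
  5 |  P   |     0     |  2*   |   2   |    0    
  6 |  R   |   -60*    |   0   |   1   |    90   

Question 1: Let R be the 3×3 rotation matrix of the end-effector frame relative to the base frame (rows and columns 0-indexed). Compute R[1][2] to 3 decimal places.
-0.127

End-effector z-axis (col 2 of R) = (0.7803,-0.1268,0.6124)
R[1][2] = -0.1268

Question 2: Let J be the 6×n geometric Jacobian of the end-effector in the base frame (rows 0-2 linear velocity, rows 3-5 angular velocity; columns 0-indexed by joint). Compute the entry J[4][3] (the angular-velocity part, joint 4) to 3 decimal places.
axis z_3 = (-0.5000,0.8660,0.0000); lever o_n−o_3 = (-2.2103,-1.1214,-5.3033)
cross product → J_v[:, 3] = (-4.5928,-2.6517,2.4749)
J_ω[:, 3] = z_3
entry J[4][3] = 0.8660

0.866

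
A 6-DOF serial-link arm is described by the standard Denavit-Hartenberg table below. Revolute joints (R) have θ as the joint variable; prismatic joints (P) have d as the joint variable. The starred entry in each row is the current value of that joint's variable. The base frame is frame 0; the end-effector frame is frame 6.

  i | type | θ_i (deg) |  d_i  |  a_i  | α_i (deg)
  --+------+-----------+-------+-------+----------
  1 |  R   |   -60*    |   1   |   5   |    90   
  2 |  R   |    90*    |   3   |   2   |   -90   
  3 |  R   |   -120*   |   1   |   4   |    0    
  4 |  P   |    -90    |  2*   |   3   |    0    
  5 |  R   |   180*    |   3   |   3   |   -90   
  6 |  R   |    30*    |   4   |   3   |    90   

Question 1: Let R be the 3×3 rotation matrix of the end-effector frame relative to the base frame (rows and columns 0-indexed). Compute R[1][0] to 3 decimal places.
-0.650

End-effector x-axis (col 0 of R) = (-0.1250,-0.6495,0.7500)
R[1][0] = -0.6495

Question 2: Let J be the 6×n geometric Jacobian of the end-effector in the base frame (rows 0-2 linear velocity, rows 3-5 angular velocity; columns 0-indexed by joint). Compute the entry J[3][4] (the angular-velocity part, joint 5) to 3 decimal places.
-0.500

axis z_4 = (-0.5000,0.8660,0.0000); lever o_n−o_4 = (-0.1740,1.6316,6.8481)
cross product → J_v[:, 4] = (5.9306,3.4240,-0.6651)
J_ω[:, 4] = z_4
entry J[3][4] = -0.5000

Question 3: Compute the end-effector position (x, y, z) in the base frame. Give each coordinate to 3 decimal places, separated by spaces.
-3.473 -2.583 5.250

after link 1: o_1 = (2.5000, -4.3301, 1.0000)
after link 2: o_2 = (-0.0981, -5.8301, 3.0000)
after link 3: o_3 = (-3.5981, -6.6962, 1.0000)
after link 4: o_4 = (-3.2990, -4.2141, -1.5981)
after link 5: o_5 = (-6.0981, -2.3660, 1.0000)
after link 6: o_6 = (-3.4731, -2.5825, 5.2500)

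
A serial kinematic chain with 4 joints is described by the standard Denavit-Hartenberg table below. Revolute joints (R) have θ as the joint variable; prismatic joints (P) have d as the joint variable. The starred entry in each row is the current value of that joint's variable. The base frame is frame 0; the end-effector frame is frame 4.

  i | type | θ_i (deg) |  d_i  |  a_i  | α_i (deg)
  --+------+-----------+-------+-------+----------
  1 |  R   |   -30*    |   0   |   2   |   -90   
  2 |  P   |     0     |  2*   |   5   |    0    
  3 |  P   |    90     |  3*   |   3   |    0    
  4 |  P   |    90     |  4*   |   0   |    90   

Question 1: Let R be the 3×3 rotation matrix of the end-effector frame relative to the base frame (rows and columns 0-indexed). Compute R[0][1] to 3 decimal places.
End-effector y-axis (col 1 of R) = (0.5000,0.8660,0.0000)
R[0][1] = 0.5000

0.500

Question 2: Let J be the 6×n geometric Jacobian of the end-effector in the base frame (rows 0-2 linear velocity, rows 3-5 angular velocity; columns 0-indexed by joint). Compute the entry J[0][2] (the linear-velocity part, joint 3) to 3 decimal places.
0.500

prismatic axis z_2 = (0.5000,0.8660,0.0000)
J_v[:, 2] = z_2; J_ω[:, 2] = (0,0,0)
entry J[0][2] = 0.5000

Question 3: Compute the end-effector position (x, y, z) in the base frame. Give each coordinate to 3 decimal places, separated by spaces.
10.562 4.294 -3.000

after link 1: o_1 = (1.7321, -1.0000, 0.0000)
after link 2: o_2 = (7.0622, -1.7679, 0.0000)
after link 3: o_3 = (8.5622, 0.8301, -3.0000)
after link 4: o_4 = (10.5622, 4.2942, -3.0000)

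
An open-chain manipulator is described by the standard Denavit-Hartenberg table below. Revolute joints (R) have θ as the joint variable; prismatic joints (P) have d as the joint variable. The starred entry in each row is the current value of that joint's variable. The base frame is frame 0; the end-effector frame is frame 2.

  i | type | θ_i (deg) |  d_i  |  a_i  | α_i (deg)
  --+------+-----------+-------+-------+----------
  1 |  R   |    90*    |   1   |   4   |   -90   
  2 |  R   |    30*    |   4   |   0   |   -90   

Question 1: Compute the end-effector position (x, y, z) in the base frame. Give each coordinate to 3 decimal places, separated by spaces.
-4.000 4.000 1.000

after link 1: o_1 = (0.0000, 4.0000, 1.0000)
after link 2: o_2 = (-4.0000, 4.0000, 1.0000)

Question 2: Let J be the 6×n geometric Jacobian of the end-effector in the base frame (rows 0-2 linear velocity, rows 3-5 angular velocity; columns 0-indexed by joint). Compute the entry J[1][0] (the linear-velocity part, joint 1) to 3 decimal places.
-4.000

axis z_0 = ẑ; lever o_n−o_0 = (-4.0000,4.0000,1.0000)
cross product → J_v[:, 0] = (-4.0000,-4.0000,0.0000)
J_ω[:, 0] = z_0
entry J[1][0] = -4.0000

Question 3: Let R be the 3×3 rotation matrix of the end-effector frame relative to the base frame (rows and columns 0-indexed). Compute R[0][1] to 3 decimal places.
End-effector y-axis (col 1 of R) = (1.0000,-0.0000,-0.0000)
R[0][1] = 1.0000

1.000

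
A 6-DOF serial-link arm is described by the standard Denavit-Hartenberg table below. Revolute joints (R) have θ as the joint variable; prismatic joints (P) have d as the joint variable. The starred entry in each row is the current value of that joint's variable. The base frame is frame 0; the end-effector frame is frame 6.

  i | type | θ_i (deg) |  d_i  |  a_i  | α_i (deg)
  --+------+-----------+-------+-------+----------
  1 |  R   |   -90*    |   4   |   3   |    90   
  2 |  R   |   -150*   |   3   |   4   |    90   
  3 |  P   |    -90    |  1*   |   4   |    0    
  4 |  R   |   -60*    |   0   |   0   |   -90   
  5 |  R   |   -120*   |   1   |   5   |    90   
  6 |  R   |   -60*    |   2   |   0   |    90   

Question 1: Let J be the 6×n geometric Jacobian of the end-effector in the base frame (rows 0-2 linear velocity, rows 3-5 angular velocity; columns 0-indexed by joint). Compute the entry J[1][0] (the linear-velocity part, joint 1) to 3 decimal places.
-0.250

axis z_0 = ẑ; lever o_n−o_0 = (-0.2500,6.2362,3.6675)
cross product → J_v[:, 0] = (-6.2362,-0.2500,0.0000)
J_ω[:, 0] = z_0
entry J[1][0] = -0.2500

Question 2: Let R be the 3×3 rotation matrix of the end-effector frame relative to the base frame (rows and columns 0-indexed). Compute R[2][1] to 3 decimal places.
End-effector y-axis (col 1 of R) = (-0.4330,0.3995,-0.8080)
R[2][1] = -0.8080

-0.808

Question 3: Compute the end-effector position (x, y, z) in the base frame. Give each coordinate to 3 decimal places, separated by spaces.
-0.250 6.236 3.667

after link 1: o_1 = (0.0000, -3.0000, 4.0000)
after link 2: o_2 = (-3.0000, 0.4641, 2.0000)
after link 3: o_3 = (1.0000, 0.9641, 2.8660)
after link 4: o_4 = (1.0000, 0.9641, 2.8660)
after link 5: o_5 = (0.6160, 5.4372, 5.2835)
after link 6: o_6 = (-0.2500, 6.2362, 3.6675)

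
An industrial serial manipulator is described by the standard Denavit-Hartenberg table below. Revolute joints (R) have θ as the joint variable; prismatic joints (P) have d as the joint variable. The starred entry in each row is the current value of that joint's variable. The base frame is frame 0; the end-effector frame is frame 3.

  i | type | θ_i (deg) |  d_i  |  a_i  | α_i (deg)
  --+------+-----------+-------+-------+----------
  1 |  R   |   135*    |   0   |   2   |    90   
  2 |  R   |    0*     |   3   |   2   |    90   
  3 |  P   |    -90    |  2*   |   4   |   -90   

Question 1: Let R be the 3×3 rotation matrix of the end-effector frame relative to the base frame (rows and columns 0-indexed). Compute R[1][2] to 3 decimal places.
End-effector z-axis (col 2 of R) = (-0.7071,0.7071,-0.0000)
R[1][2] = 0.7071

0.707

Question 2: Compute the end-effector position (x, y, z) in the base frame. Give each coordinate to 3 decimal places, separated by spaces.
after link 1: o_1 = (-1.4142, 1.4142, 0.0000)
after link 2: o_2 = (-0.7071, 4.9497, 0.0000)
after link 3: o_3 = (-3.5355, 2.1213, -2.0000)

-3.536 2.121 -2.000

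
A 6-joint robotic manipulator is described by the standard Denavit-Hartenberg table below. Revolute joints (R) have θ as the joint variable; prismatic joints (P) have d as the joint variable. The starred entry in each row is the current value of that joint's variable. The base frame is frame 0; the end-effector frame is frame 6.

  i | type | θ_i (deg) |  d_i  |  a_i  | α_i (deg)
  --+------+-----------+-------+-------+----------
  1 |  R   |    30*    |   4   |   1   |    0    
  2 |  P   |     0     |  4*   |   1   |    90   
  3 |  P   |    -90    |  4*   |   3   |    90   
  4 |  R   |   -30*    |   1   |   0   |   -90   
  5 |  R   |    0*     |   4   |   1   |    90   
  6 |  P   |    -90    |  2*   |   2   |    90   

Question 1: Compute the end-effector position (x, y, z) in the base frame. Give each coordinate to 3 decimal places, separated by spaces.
1.750 -5.031 3.134

after link 1: o_1 = (0.8660, 0.5000, 4.0000)
after link 2: o_2 = (1.7321, 1.0000, 8.0000)
after link 3: o_3 = (3.7321, -2.4641, 5.0000)
after link 4: o_4 = (2.8660, -2.9641, 5.0000)
after link 5: o_5 = (4.3481, -5.5311, 2.1340)
after link 6: o_6 = (1.7500, -5.0311, 3.1340)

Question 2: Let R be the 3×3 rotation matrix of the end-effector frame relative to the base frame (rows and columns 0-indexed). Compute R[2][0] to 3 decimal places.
0.500

End-effector x-axis (col 0 of R) = (-0.4330,0.7500,0.5000)
R[2][0] = 0.5000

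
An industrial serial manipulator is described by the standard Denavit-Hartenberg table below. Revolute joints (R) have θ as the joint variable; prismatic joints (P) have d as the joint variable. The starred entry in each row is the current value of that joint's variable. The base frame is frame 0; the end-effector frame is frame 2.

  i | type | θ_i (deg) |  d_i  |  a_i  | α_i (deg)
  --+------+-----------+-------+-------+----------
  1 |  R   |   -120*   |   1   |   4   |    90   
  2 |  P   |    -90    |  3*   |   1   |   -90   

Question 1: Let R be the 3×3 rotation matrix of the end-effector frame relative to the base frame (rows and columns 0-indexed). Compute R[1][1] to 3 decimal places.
End-effector y-axis (col 1 of R) = (0.8660,-0.5000,-0.0000)
R[1][1] = -0.5000

-0.500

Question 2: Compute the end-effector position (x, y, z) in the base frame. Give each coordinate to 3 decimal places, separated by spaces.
after link 1: o_1 = (-2.0000, -3.4641, 1.0000)
after link 2: o_2 = (-4.5981, -1.9641, 0.0000)

-4.598 -1.964 0.000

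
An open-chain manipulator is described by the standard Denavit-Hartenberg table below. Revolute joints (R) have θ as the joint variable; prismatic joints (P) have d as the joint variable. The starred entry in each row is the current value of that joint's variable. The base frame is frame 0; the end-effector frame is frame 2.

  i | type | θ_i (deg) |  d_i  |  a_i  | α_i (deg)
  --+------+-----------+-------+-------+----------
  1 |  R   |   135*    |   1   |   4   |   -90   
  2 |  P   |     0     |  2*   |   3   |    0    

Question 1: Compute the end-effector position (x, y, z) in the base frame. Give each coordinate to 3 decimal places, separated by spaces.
after link 1: o_1 = (-2.8284, 2.8284, 1.0000)
after link 2: o_2 = (-6.3640, 3.5355, 1.0000)

-6.364 3.536 1.000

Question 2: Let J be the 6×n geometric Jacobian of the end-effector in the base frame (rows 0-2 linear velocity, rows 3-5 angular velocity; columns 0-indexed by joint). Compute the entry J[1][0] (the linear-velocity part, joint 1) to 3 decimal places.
-6.364

axis z_0 = ẑ; lever o_n−o_0 = (-6.3640,3.5355,1.0000)
cross product → J_v[:, 0] = (-3.5355,-6.3640,0.0000)
J_ω[:, 0] = z_0
entry J[1][0] = -6.3640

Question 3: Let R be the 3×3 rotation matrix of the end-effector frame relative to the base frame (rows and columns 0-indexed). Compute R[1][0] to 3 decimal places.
0.707

End-effector x-axis (col 0 of R) = (-0.7071,0.7071,0.0000)
R[1][0] = 0.7071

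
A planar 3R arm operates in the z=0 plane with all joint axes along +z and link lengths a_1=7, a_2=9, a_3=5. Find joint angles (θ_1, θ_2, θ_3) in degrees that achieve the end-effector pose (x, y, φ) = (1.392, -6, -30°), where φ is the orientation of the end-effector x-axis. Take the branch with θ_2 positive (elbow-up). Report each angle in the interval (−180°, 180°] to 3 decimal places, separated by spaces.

wrist centre = target − a_3·(cos φ, sin φ) = (-2.9381, -3.5000)
cos θ_2 = (20.8826−7²−9²)/(2·7·9) = -0.8660; θ_2 = 149.9984° (elbow-up)
β = atan2(-3.5000,-2.9381) = -130.0123°; ψ = atan2(4.5002,-0.7941) = 100.0073°
θ_1 = β − ψ = -230.0196°
θ_3 = φ − θ_1 − θ_2 = 50.0212° (wrapped to (-180°,180°])

129.980 149.998 50.021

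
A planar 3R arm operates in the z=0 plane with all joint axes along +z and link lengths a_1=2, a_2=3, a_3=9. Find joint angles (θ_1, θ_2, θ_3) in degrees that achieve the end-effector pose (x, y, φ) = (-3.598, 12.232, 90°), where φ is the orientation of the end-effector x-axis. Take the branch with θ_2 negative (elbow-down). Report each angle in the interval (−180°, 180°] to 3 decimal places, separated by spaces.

156.140 -30.008 -36.132

wrist centre = target − a_3·(cos φ, sin φ) = (-3.5980, 3.2320)
cos θ_2 = (23.3914−2²−3²)/(2·2·3) = 0.8660; θ_2 = -30.0084° (elbow-down)
β = atan2(3.2320,-3.5980) = 138.0674°; ψ = atan2(-1.5004,4.5979) = -18.0726°
θ_1 = β − ψ = 156.1400°
θ_3 = φ − θ_1 − θ_2 = -36.1316° (wrapped to (-180°,180°])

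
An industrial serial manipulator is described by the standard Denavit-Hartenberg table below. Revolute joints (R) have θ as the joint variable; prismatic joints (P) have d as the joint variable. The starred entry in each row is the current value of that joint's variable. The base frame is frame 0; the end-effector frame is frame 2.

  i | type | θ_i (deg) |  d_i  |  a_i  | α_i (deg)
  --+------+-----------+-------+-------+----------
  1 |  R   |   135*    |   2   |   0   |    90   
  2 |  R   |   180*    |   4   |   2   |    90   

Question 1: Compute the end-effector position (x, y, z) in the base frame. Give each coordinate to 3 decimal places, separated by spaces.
after link 1: o_1 = (0.0000, 0.0000, 2.0000)
after link 2: o_2 = (4.2426, 1.4142, 2.0000)

4.243 1.414 2.000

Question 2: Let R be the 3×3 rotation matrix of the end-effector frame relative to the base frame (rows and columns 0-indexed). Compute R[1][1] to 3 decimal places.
0.707

End-effector y-axis (col 1 of R) = (0.7071,0.7071,0.0000)
R[1][1] = 0.7071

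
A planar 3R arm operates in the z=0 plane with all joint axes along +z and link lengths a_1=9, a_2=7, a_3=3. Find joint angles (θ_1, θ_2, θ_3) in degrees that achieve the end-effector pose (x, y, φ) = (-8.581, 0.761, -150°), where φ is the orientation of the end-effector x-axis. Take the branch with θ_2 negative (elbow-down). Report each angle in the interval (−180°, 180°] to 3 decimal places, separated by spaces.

wrist centre = target − a_3·(cos φ, sin φ) = (-5.9829, 2.2610)
cos θ_2 = (40.9075−9²−7²)/(2·9·7) = -0.7071; θ_2 = -134.9981° (elbow-down)
β = atan2(2.2610,-5.9829) = 159.2980°; ψ = atan2(-4.9499,4.0504) = -50.7072°
θ_1 = β − ψ = 210.0052°
θ_3 = φ − θ_1 − θ_2 = 134.9929° (wrapped to (-180°,180°])

-149.995 -134.998 134.993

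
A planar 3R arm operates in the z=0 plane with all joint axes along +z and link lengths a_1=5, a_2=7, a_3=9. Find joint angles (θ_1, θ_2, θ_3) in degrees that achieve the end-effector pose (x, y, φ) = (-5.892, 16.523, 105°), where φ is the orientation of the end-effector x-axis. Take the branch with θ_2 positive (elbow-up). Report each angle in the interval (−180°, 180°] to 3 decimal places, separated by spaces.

60.002 90.003 -45.005

wrist centre = target − a_3·(cos φ, sin φ) = (-3.5626, 7.8297)
cos θ_2 = (73.9960−5²−7²)/(2·5·7) = -0.0001; θ_2 = 90.0033° (elbow-up)
β = atan2(7.8297,-3.5626) = 114.4663°; ψ = atan2(7.0000,4.9996) = 54.4645°
θ_1 = β − ψ = 60.0018°
θ_3 = φ − θ_1 − θ_2 = -45.0051° (wrapped to (-180°,180°])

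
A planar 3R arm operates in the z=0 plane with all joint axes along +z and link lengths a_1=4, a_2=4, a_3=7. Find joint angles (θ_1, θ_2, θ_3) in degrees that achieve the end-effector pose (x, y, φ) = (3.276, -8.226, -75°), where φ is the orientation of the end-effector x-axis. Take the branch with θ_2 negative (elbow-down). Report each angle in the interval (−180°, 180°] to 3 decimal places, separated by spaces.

29.992 -149.994 45.002

wrist centre = target − a_3·(cos φ, sin φ) = (1.4643, -1.4645)
cos θ_2 = (4.2889−4²−4²)/(2·4·4) = -0.8660; θ_2 = -149.9939° (elbow-down)
β = atan2(-1.4645,1.4643) = -45.0049°; ψ = atan2(-2.0004,0.5361) = -74.9969°
θ_1 = β − ψ = 29.9920°
θ_3 = φ − θ_1 − θ_2 = 45.0019° (wrapped to (-180°,180°])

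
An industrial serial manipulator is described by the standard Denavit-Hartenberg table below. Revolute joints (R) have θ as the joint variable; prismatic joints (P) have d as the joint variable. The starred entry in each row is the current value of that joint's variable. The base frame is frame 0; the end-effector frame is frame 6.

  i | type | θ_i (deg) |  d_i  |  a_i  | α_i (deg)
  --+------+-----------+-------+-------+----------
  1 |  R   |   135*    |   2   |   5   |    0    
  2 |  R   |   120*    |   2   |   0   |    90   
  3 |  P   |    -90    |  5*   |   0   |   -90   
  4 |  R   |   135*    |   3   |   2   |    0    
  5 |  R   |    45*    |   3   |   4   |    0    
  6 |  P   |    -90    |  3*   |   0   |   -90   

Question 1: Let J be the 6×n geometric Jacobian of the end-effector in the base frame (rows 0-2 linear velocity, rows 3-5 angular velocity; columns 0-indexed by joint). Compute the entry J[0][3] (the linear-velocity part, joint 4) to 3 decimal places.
axis z_3 = (-0.2588,-0.9659,0.0000); lever o_n−o_3 = (-0.9633,-9.0594,5.4142)
cross product → J_v[:, 3] = (-5.2297,1.4013,1.4142)
J_ω[:, 3] = z_3
entry J[0][3] = -5.2297

-5.230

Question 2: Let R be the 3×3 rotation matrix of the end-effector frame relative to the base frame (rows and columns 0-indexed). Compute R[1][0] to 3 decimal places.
End-effector x-axis (col 0 of R) = (0.9659,-0.2588,-0.0000)
R[1][0] = -0.2588

-0.259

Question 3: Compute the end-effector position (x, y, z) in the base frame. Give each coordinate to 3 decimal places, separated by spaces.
-9.329 -4.230 9.414

after link 1: o_1 = (-3.5355, 3.5355, 2.0000)
after link 2: o_2 = (-3.5355, 3.5355, 4.0000)
after link 3: o_3 = (-8.3652, 4.8296, 4.0000)
after link 4: o_4 = (-7.7756, 1.5658, 5.4142)
after link 5: o_5 = (-8.5521, -1.3320, 9.4142)
after link 6: o_6 = (-9.3285, -4.2297, 9.4142)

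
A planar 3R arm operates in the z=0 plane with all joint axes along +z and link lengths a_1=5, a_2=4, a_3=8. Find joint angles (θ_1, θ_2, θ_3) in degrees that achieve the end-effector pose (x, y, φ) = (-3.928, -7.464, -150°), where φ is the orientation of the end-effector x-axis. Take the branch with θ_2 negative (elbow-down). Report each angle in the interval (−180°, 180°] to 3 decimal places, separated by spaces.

wrist centre = target − a_3·(cos φ, sin φ) = (3.0002, -3.4640)
cos θ_2 = (21.0005−5²−4²)/(2·5·4) = -0.5000; θ_2 = -119.9991° (elbow-down)
β = atan2(-3.4640,3.0002) = -49.1039°; ψ = atan2(-3.4641,3.0001) = -49.1064°
θ_1 = β − ψ = 0.0025°
θ_3 = φ − θ_1 − θ_2 = -30.0034° (wrapped to (-180°,180°])

0.003 -119.999 -30.003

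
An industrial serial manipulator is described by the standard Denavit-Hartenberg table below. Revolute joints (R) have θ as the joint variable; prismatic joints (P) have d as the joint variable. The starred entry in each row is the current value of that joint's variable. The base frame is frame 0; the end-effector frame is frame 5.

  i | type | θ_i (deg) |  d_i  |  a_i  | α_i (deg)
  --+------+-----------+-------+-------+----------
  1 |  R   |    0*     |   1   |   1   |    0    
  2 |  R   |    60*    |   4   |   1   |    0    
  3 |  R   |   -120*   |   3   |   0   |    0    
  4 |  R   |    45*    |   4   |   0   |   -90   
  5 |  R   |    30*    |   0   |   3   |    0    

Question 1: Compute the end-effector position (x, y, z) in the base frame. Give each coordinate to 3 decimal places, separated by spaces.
4.010 0.194 10.500

after link 1: o_1 = (1.0000, 0.0000, 1.0000)
after link 2: o_2 = (1.5000, 0.8660, 5.0000)
after link 3: o_3 = (1.5000, 0.8660, 8.0000)
after link 4: o_4 = (1.5000, 0.8660, 12.0000)
after link 5: o_5 = (4.0095, 0.1936, 10.5000)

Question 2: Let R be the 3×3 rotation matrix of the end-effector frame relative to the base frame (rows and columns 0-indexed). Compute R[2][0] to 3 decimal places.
End-effector x-axis (col 0 of R) = (0.8365,-0.2241,-0.5000)
R[2][0] = -0.5000

-0.500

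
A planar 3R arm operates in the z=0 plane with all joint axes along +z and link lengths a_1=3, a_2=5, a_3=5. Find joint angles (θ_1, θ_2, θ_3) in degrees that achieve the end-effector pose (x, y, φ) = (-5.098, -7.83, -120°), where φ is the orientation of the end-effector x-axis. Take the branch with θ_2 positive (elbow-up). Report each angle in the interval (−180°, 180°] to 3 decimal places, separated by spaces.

wrist centre = target − a_3·(cos φ, sin φ) = (-2.5980, -3.4999)
cos θ_2 = (18.9987−3²−5²)/(2·3·5) = -0.5000; θ_2 = 120.0028° (elbow-up)
β = atan2(-3.4999,-2.5980) = -126.5870°; ψ = atan2(4.3300,0.4998) = 83.4158°
θ_1 = β − ψ = -210.0028°
θ_3 = φ − θ_1 − θ_2 = -30.0000° (wrapped to (-180°,180°])

149.997 120.003 -30.000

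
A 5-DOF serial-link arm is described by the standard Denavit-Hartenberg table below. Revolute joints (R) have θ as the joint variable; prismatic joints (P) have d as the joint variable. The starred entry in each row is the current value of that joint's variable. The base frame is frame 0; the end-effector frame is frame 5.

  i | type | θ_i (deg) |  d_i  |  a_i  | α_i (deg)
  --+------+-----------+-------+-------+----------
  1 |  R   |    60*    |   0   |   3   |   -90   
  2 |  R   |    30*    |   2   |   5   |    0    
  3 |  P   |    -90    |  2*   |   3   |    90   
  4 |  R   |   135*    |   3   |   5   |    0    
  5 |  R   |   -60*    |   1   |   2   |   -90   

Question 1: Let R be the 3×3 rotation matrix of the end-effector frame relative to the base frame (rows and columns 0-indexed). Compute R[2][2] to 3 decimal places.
End-effector z-axis (col 2 of R) = (-0.4656,-0.2888,-0.8365)
R[2][2] = -0.8365

-0.837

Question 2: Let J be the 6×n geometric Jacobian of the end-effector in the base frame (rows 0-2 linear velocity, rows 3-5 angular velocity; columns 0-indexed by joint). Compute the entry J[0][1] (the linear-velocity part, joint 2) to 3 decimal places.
-0.258

axis z_1 = (-0.8660,0.5000,0.0000); lever o_n−o_1 = (-7.7705,5.4759,-0.5155)
cross product → J_v[:, 1] = (-0.2577,-0.4464,-0.8571)
J_ω[:, 1] = z_1
entry J[0][1] = -0.2577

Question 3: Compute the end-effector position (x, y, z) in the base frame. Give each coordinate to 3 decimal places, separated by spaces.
after link 1: o_1 = (1.5000, 2.5981, 0.0000)
after link 2: o_2 = (1.9330, 7.3481, -2.5000)
after link 3: o_3 = (0.9510, 9.6471, 0.0981)
after link 4: o_4 = (-4.2938, 7.6340, -1.4638)
after link 5: o_5 = (-6.2705, 8.0740, -0.5155)

-6.270 8.074 -0.515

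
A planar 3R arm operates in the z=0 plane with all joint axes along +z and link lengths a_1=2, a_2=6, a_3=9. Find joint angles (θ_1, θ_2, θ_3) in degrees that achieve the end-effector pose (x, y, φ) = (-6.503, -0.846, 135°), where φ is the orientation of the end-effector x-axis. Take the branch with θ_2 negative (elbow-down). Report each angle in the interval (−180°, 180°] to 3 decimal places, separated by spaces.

-45.009 -59.992 -119.999

wrist centre = target − a_3·(cos φ, sin φ) = (-0.1390, -7.2100)
cos θ_2 = (52.0029−2²−6²)/(2·2·6) = 0.5001; θ_2 = -59.9921° (elbow-down)
β = atan2(-7.2100,-0.1390) = -91.1048°; ψ = atan2(-5.1957,5.0007) = -46.0957°
θ_1 = β − ψ = -45.0090°
θ_3 = φ − θ_1 − θ_2 = -119.9989° (wrapped to (-180°,180°])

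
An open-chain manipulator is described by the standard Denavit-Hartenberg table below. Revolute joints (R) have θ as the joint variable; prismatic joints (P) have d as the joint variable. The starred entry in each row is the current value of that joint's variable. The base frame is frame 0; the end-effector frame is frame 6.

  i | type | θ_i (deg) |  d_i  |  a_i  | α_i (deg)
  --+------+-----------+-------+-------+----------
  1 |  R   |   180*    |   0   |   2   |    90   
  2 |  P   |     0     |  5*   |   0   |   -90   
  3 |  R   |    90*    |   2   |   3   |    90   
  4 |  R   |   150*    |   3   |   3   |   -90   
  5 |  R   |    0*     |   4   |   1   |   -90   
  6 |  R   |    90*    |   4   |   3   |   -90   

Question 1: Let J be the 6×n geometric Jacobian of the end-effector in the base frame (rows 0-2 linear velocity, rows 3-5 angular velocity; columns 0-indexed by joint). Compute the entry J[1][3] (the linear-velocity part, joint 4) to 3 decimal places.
axis z_3 = (-1.0000,0.0000,0.0000); lever o_n−o_3 = (1.0000,3.9641,1.1340)
cross product → J_v[:, 3] = (-0.0000,1.1340,-3.9641)
J_ω[:, 3] = z_3
entry J[1][3] = 1.1340

1.134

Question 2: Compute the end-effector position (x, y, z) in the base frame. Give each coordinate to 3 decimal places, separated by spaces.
-1.000 5.964 3.134

after link 1: o_1 = (-2.0000, 0.0000, 0.0000)
after link 2: o_2 = (-2.0000, 5.0000, 0.0000)
after link 3: o_3 = (-2.0000, 2.0000, 2.0000)
after link 4: o_4 = (-5.0000, 4.5981, 3.5000)
after link 5: o_5 = (-5.0000, 7.4641, 0.5359)
after link 6: o_6 = (-1.0000, 5.9641, 3.1340)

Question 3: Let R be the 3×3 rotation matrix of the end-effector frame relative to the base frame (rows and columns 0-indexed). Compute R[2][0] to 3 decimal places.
0.866

End-effector x-axis (col 0 of R) = (0.0000,-0.5000,0.8660)
R[2][0] = 0.8660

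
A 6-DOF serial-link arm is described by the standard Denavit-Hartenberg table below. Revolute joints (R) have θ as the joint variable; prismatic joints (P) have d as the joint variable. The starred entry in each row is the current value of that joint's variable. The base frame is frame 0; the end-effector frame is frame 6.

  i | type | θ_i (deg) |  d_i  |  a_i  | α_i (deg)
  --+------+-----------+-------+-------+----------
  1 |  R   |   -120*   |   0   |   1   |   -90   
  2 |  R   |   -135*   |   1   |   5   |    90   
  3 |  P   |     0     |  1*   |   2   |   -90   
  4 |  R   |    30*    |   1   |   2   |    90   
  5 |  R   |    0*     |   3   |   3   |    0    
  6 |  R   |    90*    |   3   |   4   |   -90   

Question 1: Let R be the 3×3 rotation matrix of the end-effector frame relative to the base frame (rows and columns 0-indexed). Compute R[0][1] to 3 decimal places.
-0.483

End-effector y-axis (col 1 of R) = (-0.4830,-0.8365,0.2588)
R[0][1] = -0.4830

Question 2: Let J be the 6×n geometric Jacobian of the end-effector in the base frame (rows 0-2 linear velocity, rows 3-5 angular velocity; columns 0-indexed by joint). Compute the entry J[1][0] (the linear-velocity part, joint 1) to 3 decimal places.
axis z_0 = ẑ; lever o_n−o_0 = (11.0694,7.1728,7.5194)
cross product → J_v[:, 0] = (-7.1728,11.0694,0.0000)
J_ω[:, 0] = z_0
entry J[1][0] = 11.0694

11.069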